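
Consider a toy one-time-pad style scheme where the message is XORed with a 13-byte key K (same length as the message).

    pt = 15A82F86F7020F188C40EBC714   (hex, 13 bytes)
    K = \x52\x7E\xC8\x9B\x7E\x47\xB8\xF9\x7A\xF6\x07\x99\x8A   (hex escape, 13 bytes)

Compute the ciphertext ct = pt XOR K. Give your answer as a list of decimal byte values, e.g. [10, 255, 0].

[71, 214, 231, 29, 137, 69, 183, 225, 246, 182, 236, 94, 158]

XOR is its own inverse, so applying the key byte-wise gives the result directly.
15 xor 52 = 47
a8 xor 7e = d6
2f xor c8 = e7
86 xor 9b = 1d
f7 xor 7e = 89
02 xor 47 = 45
0f xor b8 = b7
18 xor f9 = e1
8c xor 7a = f6
40 xor f6 = b6
eb xor 07 = ec
c7 xor 99 = 5e
14 xor 8a = 9e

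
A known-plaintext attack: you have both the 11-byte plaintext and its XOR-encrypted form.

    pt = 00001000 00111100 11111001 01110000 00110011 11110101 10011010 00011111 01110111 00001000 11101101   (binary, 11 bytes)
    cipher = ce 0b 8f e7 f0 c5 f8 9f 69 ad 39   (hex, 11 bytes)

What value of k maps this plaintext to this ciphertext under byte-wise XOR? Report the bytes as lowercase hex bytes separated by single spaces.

Since cipher = pt ⊕ k, XORing both sides with pt gives k = pt ⊕ cipher.
byte 0: 08 ⊕ ce = c6
byte 1: 3c ⊕ 0b = 37
byte 2: f9 ⊕ 8f = 76
byte 3: 70 ⊕ e7 = 97
byte 4: 33 ⊕ f0 = c3
byte 5: f5 ⊕ c5 = 30
byte 6: 9a ⊕ f8 = 62
byte 7: 1f ⊕ 9f = 80
byte 8: 77 ⊕ 69 = 1e
byte 9: 08 ⊕ ad = a5
byte 10: ed ⊕ 39 = d4

c6 37 76 97 c3 30 62 80 1e a5 d4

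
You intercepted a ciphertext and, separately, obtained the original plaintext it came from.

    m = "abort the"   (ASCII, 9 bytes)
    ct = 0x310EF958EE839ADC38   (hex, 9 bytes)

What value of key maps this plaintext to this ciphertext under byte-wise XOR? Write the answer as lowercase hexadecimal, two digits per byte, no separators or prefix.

Since ct = m ⊕ key, XORing both sides with m gives key = m ⊕ ct.
61 XOR 31 = 50
62 XOR 0e = 6c
6f XOR f9 = 96
72 XOR 58 = 2a
74 XOR ee = 9a
20 XOR 83 = a3
74 XOR 9a = ee
68 XOR dc = b4
65 XOR 38 = 5d

506c962a9aa3eeb45d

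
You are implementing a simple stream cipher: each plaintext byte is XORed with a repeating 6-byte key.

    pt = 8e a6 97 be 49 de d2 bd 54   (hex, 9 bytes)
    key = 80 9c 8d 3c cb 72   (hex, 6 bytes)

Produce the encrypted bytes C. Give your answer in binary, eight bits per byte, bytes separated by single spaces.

The 6-byte key repeats, so the effective keystream is 80 9c 8d 3c cb 72 80 9c 8d.
byte 0: 8e XOR 80 = 0e
byte 1: a6 XOR 9c = 3a
byte 2: 97 XOR 8d = 1a
byte 3: be XOR 3c = 82
byte 4: 49 XOR cb = 82
byte 5: de XOR 72 = ac
byte 6: d2 XOR 80 = 52
byte 7: bd XOR 9c = 21
byte 8: 54 XOR 8d = d9

00001110 00111010 00011010 10000010 10000010 10101100 01010010 00100001 11011001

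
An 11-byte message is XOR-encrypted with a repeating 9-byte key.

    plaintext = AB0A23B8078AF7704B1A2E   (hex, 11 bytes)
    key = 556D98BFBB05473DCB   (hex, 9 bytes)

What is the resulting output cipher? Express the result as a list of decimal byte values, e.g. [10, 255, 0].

[254, 103, 187, 7, 188, 143, 176, 77, 128, 79, 67]

The 9-byte key repeats, so the effective keystream is 55 6d 98 bf bb 05 47 3d cb 55 6d.
byte 0: 171 ^  85 = 254
byte 1:  10 ^ 109 = 103
byte 2:  35 ^ 152 = 187
byte 3: 184 ^ 191 =   7
byte 4:   7 ^ 187 = 188
byte 5: 138 ^   5 = 143
byte 6: 247 ^  71 = 176
byte 7: 112 ^  61 =  77
byte 8:  75 ^ 203 = 128
byte 9:  26 ^  85 =  79
byte 10:  46 ^ 109 =  67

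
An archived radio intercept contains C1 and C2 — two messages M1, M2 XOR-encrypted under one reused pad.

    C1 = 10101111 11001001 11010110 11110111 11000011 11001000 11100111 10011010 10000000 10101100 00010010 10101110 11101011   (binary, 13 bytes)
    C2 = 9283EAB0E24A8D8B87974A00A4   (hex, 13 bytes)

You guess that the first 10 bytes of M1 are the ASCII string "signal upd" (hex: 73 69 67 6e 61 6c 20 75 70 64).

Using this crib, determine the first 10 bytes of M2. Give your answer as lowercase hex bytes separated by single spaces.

4e 23 5b 29 40 ee 4a 64 77 5f

First, C1 ⊕ C2 = (M1 ⊕ K) ⊕ (M2 ⊕ K) = M1 ⊕ M2, so the key drops out. Then M2 = (M1 ⊕ M2) ⊕ M1 over the first 10 bytes.
byte 0: (af ⊕ 92) ⊕ 73 = 3d ⊕ 73 = 4e
byte 1: (c9 ⊕ 83) ⊕ 69 = 4a ⊕ 69 = 23
byte 2: (d6 ⊕ ea) ⊕ 67 = 3c ⊕ 67 = 5b
byte 3: (f7 ⊕ b0) ⊕ 6e = 47 ⊕ 6e = 29
byte 4: (c3 ⊕ e2) ⊕ 61 = 21 ⊕ 61 = 40
byte 5: (c8 ⊕ 4a) ⊕ 6c = 82 ⊕ 6c = ee
byte 6: (e7 ⊕ 8d) ⊕ 20 = 6a ⊕ 20 = 4a
byte 7: (9a ⊕ 8b) ⊕ 75 = 11 ⊕ 75 = 64
byte 8: (80 ⊕ 87) ⊕ 70 = 07 ⊕ 70 = 77
byte 9: (ac ⊕ 97) ⊕ 64 = 3b ⊕ 64 = 5f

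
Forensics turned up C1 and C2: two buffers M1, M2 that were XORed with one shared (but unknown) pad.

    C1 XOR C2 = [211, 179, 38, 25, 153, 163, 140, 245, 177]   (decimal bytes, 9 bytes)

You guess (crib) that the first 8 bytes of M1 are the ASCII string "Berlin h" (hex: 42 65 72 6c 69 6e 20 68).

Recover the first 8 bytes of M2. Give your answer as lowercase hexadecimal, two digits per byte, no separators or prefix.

91d65475f0cdac9d

Since C1 ⊕ C2 = M1 ⊕ M2, XORing with the guessed M1 bytes yields the corresponding M2 bytes: M2 = (C1 ⊕ C2) ⊕ M1.
d3 ⊕ 42 = 91
b3 ⊕ 65 = d6
26 ⊕ 72 = 54
19 ⊕ 6c = 75
99 ⊕ 69 = f0
a3 ⊕ 6e = cd
8c ⊕ 20 = ac
f5 ⊕ 68 = 9d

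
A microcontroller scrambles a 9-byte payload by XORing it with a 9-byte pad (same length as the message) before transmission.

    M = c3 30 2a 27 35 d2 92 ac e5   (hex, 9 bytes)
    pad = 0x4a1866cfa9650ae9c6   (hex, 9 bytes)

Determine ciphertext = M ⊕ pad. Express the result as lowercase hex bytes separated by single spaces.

c3 ⊕ 4a = 89
30 ⊕ 18 = 28
2a ⊕ 66 = 4c
27 ⊕ cf = e8
35 ⊕ a9 = 9c
d2 ⊕ 65 = b7
92 ⊕ 0a = 98
ac ⊕ e9 = 45
e5 ⊕ c6 = 23

89 28 4c e8 9c b7 98 45 23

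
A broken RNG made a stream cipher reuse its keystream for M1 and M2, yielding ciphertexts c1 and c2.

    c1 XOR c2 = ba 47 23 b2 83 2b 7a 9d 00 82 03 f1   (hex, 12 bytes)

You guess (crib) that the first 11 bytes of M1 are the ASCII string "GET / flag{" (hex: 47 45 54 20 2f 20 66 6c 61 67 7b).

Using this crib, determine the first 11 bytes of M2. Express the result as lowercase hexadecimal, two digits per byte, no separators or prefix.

fd027792ac0b1cf161e578

Since c1 ⊕ c2 = M1 ⊕ M2, XORing with the guessed M1 bytes yields the corresponding M2 bytes: M2 = (c1 ⊕ c2) ⊕ M1.
ba xor 47 = fd
47 xor 45 = 02
23 xor 54 = 77
b2 xor 20 = 92
83 xor 2f = ac
2b xor 20 = 0b
7a xor 66 = 1c
9d xor 6c = f1
00 xor 61 = 61
82 xor 67 = e5
03 xor 7b = 78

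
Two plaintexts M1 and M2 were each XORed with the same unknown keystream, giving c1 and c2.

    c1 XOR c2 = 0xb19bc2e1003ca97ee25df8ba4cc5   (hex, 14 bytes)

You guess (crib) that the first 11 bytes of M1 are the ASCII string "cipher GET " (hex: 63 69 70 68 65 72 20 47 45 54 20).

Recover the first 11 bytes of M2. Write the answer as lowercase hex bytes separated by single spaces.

d2 f2 b2 89 65 4e 89 39 a7 09 d8

Since c1 ⊕ c2 = M1 ⊕ M2, XORing with the guessed M1 bytes yields the corresponding M2 bytes: M2 = (c1 ⊕ c2) ⊕ M1.
byte 0: b1 xor 63 = d2
byte 1: 9b xor 69 = f2
byte 2: c2 xor 70 = b2
byte 3: e1 xor 68 = 89
byte 4: 00 xor 65 = 65
byte 5: 3c xor 72 = 4e
byte 6: a9 xor 20 = 89
byte 7: 7e xor 47 = 39
byte 8: e2 xor 45 = a7
byte 9: 5d xor 54 = 09
byte 10: f8 xor 20 = d8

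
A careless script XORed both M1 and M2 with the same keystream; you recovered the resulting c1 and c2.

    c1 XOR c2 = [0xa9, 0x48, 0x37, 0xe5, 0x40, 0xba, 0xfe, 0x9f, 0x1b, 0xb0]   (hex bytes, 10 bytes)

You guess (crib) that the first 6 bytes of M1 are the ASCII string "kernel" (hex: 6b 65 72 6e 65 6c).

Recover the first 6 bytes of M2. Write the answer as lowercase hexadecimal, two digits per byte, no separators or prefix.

Since c1 ⊕ c2 = M1 ⊕ M2, XORing with the guessed M1 bytes yields the corresponding M2 bytes: M2 = (c1 ⊕ c2) ⊕ M1.
byte 0: a9 ^ 6b = c2
byte 1: 48 ^ 65 = 2d
byte 2: 37 ^ 72 = 45
byte 3: e5 ^ 6e = 8b
byte 4: 40 ^ 65 = 25
byte 5: ba ^ 6c = d6

c22d458b25d6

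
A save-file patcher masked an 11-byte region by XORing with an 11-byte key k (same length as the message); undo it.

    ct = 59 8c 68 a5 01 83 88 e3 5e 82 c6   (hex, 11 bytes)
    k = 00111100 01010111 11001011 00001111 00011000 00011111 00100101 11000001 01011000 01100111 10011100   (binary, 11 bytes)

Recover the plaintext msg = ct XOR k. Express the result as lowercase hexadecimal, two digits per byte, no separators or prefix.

XOR is its own inverse, so applying the key byte-wise gives the result directly.
59 xor 3c = 65
8c xor 57 = db
68 xor cb = a3
a5 xor 0f = aa
01 xor 18 = 19
83 xor 1f = 9c
88 xor 25 = ad
e3 xor c1 = 22
5e xor 58 = 06
82 xor 67 = e5
c6 xor 9c = 5a

65dba3aa199cad2206e55a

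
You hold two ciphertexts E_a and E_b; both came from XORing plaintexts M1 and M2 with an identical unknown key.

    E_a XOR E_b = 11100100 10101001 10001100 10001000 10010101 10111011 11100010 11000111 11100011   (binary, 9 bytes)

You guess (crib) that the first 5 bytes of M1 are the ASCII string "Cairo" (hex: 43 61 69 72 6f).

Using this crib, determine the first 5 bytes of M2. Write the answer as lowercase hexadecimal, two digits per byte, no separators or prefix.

Since E_a ⊕ E_b = M1 ⊕ M2, XORing with the guessed M1 bytes yields the corresponding M2 bytes: M2 = (E_a ⊕ E_b) ⊕ M1.
byte 0: e4 ^ 43 = a7
byte 1: a9 ^ 61 = c8
byte 2: 8c ^ 69 = e5
byte 3: 88 ^ 72 = fa
byte 4: 95 ^ 6f = fa

a7c8e5fafa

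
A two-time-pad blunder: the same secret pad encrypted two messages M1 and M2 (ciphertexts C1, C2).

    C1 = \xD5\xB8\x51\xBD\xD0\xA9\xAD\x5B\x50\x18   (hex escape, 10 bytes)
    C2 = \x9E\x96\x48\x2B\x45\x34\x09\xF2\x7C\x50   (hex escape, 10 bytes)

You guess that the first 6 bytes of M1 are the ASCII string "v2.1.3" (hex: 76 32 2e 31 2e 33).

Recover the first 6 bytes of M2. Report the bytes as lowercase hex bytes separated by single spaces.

First, C1 ⊕ C2 = (M1 ⊕ K) ⊕ (M2 ⊕ K) = M1 ⊕ M2, so the key drops out. Then M2 = (M1 ⊕ M2) ⊕ M1 over the first 6 bytes.
byte 0: (d5 ^ 9e) ^ 76 = 4b ^ 76 = 3d
byte 1: (b8 ^ 96) ^ 32 = 2e ^ 32 = 1c
byte 2: (51 ^ 48) ^ 2e = 19 ^ 2e = 37
byte 3: (bd ^ 2b) ^ 31 = 96 ^ 31 = a7
byte 4: (d0 ^ 45) ^ 2e = 95 ^ 2e = bb
byte 5: (a9 ^ 34) ^ 33 = 9d ^ 33 = ae

3d 1c 37 a7 bb ae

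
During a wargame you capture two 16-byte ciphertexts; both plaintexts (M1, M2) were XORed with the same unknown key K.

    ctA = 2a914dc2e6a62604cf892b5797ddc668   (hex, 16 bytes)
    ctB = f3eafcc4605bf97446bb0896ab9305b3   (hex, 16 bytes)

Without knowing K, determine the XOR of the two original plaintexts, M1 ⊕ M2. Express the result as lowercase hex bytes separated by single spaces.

ctA ⊕ ctB = (M1 ⊕ K) ⊕ (M2 ⊕ K) = M1 ⊕ M2 — the shared key cancels under XOR.
 42 xor 243 = 217
145 xor 234 = 123
 77 xor 252 = 177
194 xor 196 =   6
230 xor  96 = 134
166 xor  91 = 253
 38 xor 249 = 223
  4 xor 116 = 112
207 xor  70 = 137
137 xor 187 =  50
 43 xor   8 =  35
 87 xor 150 = 193
151 xor 171 =  60
221 xor 147 =  78
198 xor   5 = 195
104 xor 179 = 219

d9 7b b1 06 86 fd df 70 89 32 23 c1 3c 4e c3 db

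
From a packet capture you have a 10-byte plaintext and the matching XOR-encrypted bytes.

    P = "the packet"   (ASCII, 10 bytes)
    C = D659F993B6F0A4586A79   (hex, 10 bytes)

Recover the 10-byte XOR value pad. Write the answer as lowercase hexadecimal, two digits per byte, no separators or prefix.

a2319cb3c691c7330f0d

Since C = P ⊕ pad, XORing both sides with P gives pad = P ⊕ C.
74 ⊕ d6 = a2
68 ⊕ 59 = 31
65 ⊕ f9 = 9c
20 ⊕ 93 = b3
70 ⊕ b6 = c6
61 ⊕ f0 = 91
63 ⊕ a4 = c7
6b ⊕ 58 = 33
65 ⊕ 6a = 0f
74 ⊕ 79 = 0d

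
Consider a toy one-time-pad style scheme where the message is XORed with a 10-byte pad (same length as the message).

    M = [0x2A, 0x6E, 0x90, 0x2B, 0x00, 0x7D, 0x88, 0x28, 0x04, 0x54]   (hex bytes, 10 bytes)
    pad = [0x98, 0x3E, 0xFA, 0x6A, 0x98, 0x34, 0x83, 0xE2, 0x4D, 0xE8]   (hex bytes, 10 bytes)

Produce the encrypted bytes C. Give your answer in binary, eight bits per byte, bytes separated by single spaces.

10110010 01010000 01101010 01000001 10011000 01001001 00001011 11001010 01001001 10111100

XOR is its own inverse, so applying the key byte-wise gives the result directly.
byte 0:  42 ⊕ 152 = 178
byte 1: 110 ⊕  62 =  80
byte 2: 144 ⊕ 250 = 106
byte 3:  43 ⊕ 106 =  65
byte 4:   0 ⊕ 152 = 152
byte 5: 125 ⊕  52 =  73
byte 6: 136 ⊕ 131 =  11
byte 7:  40 ⊕ 226 = 202
byte 8:   4 ⊕  77 =  73
byte 9:  84 ⊕ 232 = 188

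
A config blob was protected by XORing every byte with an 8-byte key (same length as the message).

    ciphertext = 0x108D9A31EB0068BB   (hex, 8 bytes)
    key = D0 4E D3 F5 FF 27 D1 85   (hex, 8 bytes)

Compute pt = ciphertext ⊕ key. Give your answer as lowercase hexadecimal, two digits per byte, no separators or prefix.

XOR is its own inverse, so applying the key byte-wise gives the result directly.
10 ^ d0 = c0
8d ^ 4e = c3
9a ^ d3 = 49
31 ^ f5 = c4
eb ^ ff = 14
00 ^ 27 = 27
68 ^ d1 = b9
bb ^ 85 = 3e

c0c349c41427b93e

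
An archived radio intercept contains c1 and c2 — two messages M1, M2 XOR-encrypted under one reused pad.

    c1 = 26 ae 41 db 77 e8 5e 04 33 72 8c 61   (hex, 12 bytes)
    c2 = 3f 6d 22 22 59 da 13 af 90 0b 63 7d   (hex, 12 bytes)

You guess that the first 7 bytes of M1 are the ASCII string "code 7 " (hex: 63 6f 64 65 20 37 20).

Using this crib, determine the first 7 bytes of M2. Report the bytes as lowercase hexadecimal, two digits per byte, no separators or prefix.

7aac079c0e056d

First, c1 ⊕ c2 = (M1 ⊕ K) ⊕ (M2 ⊕ K) = M1 ⊕ M2, so the key drops out. Then M2 = (M1 ⊕ M2) ⊕ M1 over the first 7 bytes.
byte 0: (26 ^ 3f) ^ 63 = 19 ^ 63 = 7a
byte 1: (ae ^ 6d) ^ 6f = c3 ^ 6f = ac
byte 2: (41 ^ 22) ^ 64 = 63 ^ 64 = 07
byte 3: (db ^ 22) ^ 65 = f9 ^ 65 = 9c
byte 4: (77 ^ 59) ^ 20 = 2e ^ 20 = 0e
byte 5: (e8 ^ da) ^ 37 = 32 ^ 37 = 05
byte 6: (5e ^ 13) ^ 20 = 4d ^ 20 = 6d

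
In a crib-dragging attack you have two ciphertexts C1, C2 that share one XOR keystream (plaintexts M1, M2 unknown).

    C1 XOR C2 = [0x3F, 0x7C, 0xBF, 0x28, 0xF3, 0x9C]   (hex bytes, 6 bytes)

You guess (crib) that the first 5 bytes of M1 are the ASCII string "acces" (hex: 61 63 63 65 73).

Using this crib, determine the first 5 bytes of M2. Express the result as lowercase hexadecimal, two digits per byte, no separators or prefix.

5e1fdc4d80

Since C1 ⊕ C2 = M1 ⊕ M2, XORing with the guessed M1 bytes yields the corresponding M2 bytes: M2 = (C1 ⊕ C2) ⊕ M1.
 63 ^  97 =  94
124 ^  99 =  31
191 ^  99 = 220
 40 ^ 101 =  77
243 ^ 115 = 128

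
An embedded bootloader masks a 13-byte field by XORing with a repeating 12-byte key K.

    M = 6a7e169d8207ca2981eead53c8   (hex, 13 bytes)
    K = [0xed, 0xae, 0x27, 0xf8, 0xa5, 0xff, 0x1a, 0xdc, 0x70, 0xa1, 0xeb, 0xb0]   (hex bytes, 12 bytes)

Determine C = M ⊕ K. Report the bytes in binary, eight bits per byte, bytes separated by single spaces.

10000111 11010000 00110001 01100101 00100111 11111000 11010000 11110101 11110001 01001111 01000110 11100011 00100101

The 12-byte key repeats, so the effective keystream is ed ae 27 f8 a5 ff 1a dc 70 a1 eb b0 ed.
byte 0: 6a ^ ed = 87
byte 1: 7e ^ ae = d0
byte 2: 16 ^ 27 = 31
byte 3: 9d ^ f8 = 65
byte 4: 82 ^ a5 = 27
byte 5: 07 ^ ff = f8
byte 6: ca ^ 1a = d0
byte 7: 29 ^ dc = f5
byte 8: 81 ^ 70 = f1
byte 9: ee ^ a1 = 4f
byte 10: ad ^ eb = 46
byte 11: 53 ^ b0 = e3
byte 12: c8 ^ ed = 25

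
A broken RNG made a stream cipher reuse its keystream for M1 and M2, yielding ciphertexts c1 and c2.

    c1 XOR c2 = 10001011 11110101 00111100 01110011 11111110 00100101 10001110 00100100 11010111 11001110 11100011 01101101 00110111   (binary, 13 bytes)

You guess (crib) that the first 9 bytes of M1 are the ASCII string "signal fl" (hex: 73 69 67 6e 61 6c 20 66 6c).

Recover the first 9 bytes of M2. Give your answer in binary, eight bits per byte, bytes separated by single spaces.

Since c1 ⊕ c2 = M1 ⊕ M2, XORing with the guessed M1 bytes yields the corresponding M2 bytes: M2 = (c1 ⊕ c2) ⊕ M1.
139 ⊕ 115 = 248
245 ⊕ 105 = 156
 60 ⊕ 103 =  91
115 ⊕ 110 =  29
254 ⊕  97 = 159
 37 ⊕ 108 =  73
142 ⊕  32 = 174
 36 ⊕ 102 =  66
215 ⊕ 108 = 187

11111000 10011100 01011011 00011101 10011111 01001001 10101110 01000010 10111011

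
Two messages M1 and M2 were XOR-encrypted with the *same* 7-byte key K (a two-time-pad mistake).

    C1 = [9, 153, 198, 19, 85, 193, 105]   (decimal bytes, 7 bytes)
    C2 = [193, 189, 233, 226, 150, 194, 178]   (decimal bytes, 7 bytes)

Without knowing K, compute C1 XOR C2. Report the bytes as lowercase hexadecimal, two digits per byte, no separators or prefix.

C1 ⊕ C2 = (M1 ⊕ K) ⊕ (M2 ⊕ K) = M1 ⊕ M2 — the shared key cancels under XOR.
00001001 XOR 11000001 = 11001000
10011001 XOR 10111101 = 00100100
11000110 XOR 11101001 = 00101111
00010011 XOR 11100010 = 11110001
01010101 XOR 10010110 = 11000011
11000001 XOR 11000010 = 00000011
01101001 XOR 10110010 = 11011011

c8242ff1c303db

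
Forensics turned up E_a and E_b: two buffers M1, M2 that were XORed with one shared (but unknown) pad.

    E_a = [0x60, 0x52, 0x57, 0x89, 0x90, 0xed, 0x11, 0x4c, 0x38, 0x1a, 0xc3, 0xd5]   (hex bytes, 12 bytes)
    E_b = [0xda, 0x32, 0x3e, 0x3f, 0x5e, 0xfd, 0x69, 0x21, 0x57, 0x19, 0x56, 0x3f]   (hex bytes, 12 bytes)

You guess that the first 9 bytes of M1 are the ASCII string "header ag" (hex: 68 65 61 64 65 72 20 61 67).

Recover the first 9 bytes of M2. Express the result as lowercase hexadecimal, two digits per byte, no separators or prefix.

First, E_a ⊕ E_b = (M1 ⊕ K) ⊕ (M2 ⊕ K) = M1 ⊕ M2, so the key drops out. Then M2 = (M1 ⊕ M2) ⊕ M1 over the first 9 bytes.
byte 0: (60 xor da) xor 68 = ba xor 68 = d2
byte 1: (52 xor 32) xor 65 = 60 xor 65 = 05
byte 2: (57 xor 3e) xor 61 = 69 xor 61 = 08
byte 3: (89 xor 3f) xor 64 = b6 xor 64 = d2
byte 4: (90 xor 5e) xor 65 = ce xor 65 = ab
byte 5: (ed xor fd) xor 72 = 10 xor 72 = 62
byte 6: (11 xor 69) xor 20 = 78 xor 20 = 58
byte 7: (4c xor 21) xor 61 = 6d xor 61 = 0c
byte 8: (38 xor 57) xor 67 = 6f xor 67 = 08

d20508d2ab62580c08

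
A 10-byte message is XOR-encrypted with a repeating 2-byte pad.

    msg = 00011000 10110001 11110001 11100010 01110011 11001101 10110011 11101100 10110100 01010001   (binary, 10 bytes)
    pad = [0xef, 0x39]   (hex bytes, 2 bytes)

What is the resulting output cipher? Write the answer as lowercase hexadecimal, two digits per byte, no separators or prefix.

The 2-byte key repeats, so the effective keystream is ef 39 ef 39 ef 39 ef 39 ef 39.
byte 0: 18 ^ ef = f7
byte 1: b1 ^ 39 = 88
byte 2: f1 ^ ef = 1e
byte 3: e2 ^ 39 = db
byte 4: 73 ^ ef = 9c
byte 5: cd ^ 39 = f4
byte 6: b3 ^ ef = 5c
byte 7: ec ^ 39 = d5
byte 8: b4 ^ ef = 5b
byte 9: 51 ^ 39 = 68

f7881edb9cf45cd55b68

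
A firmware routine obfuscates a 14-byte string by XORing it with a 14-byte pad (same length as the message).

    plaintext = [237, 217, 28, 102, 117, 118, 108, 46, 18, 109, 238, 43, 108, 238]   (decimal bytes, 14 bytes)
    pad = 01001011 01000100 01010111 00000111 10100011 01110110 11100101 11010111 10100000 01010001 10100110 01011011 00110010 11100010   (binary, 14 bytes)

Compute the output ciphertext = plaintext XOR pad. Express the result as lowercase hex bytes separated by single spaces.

byte 0: ed ⊕ 4b = a6
byte 1: d9 ⊕ 44 = 9d
byte 2: 1c ⊕ 57 = 4b
byte 3: 66 ⊕ 07 = 61
byte 4: 75 ⊕ a3 = d6
byte 5: 76 ⊕ 76 = 00
byte 6: 6c ⊕ e5 = 89
byte 7: 2e ⊕ d7 = f9
byte 8: 12 ⊕ a0 = b2
byte 9: 6d ⊕ 51 = 3c
byte 10: ee ⊕ a6 = 48
byte 11: 2b ⊕ 5b = 70
byte 12: 6c ⊕ 32 = 5e
byte 13: ee ⊕ e2 = 0c

a6 9d 4b 61 d6 00 89 f9 b2 3c 48 70 5e 0c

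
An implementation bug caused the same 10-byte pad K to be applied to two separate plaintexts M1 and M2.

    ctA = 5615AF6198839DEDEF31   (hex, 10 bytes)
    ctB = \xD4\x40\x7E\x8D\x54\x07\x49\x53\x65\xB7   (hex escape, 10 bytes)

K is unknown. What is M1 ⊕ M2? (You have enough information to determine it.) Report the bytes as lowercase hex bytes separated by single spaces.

82 55 d1 ec cc 84 d4 be 8a 86

ctA ⊕ ctB = (M1 ⊕ K) ⊕ (M2 ⊕ K) = M1 ⊕ M2 — the shared key cancels under XOR.
byte 0:  86 xor 212 = 130
byte 1:  21 xor  64 =  85
byte 2: 175 xor 126 = 209
byte 3:  97 xor 141 = 236
byte 4: 152 xor  84 = 204
byte 5: 131 xor   7 = 132
byte 6: 157 xor  73 = 212
byte 7: 237 xor  83 = 190
byte 8: 239 xor 101 = 138
byte 9:  49 xor 183 = 134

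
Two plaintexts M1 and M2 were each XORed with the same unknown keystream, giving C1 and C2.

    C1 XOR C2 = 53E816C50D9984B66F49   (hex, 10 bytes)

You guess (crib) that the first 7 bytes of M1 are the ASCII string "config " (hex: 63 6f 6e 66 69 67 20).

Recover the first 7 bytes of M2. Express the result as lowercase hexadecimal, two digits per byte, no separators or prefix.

308778a364fea4

Since C1 ⊕ C2 = M1 ⊕ M2, XORing with the guessed M1 bytes yields the corresponding M2 bytes: M2 = (C1 ⊕ C2) ⊕ M1.
byte 0: 01010011 ^ 01100011 = 00110000
byte 1: 11101000 ^ 01101111 = 10000111
byte 2: 00010110 ^ 01101110 = 01111000
byte 3: 11000101 ^ 01100110 = 10100011
byte 4: 00001101 ^ 01101001 = 01100100
byte 5: 10011001 ^ 01100111 = 11111110
byte 6: 10000100 ^ 00100000 = 10100100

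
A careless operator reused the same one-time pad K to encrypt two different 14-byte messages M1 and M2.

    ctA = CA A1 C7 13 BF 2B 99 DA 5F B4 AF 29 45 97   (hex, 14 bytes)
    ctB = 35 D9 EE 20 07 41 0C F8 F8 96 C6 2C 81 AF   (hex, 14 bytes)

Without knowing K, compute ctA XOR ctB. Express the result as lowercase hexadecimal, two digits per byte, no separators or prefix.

ctA ⊕ ctB = (M1 ⊕ K) ⊕ (M2 ⊕ K) = M1 ⊕ M2 — the shared key cancels under XOR.
11001010 xor 00110101 = 11111111
10100001 xor 11011001 = 01111000
11000111 xor 11101110 = 00101001
00010011 xor 00100000 = 00110011
10111111 xor 00000111 = 10111000
00101011 xor 01000001 = 01101010
10011001 xor 00001100 = 10010101
11011010 xor 11111000 = 00100010
01011111 xor 11111000 = 10100111
10110100 xor 10010110 = 00100010
10101111 xor 11000110 = 01101001
00101001 xor 00101100 = 00000101
01000101 xor 10000001 = 11000100
10010111 xor 10101111 = 00111000

ff782933b86a9522a7226905c438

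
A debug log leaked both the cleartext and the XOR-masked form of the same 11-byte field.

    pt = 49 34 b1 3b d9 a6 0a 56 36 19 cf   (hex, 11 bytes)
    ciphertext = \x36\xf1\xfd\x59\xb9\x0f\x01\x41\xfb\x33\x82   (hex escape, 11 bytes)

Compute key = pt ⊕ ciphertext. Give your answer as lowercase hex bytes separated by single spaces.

Since ciphertext = pt ⊕ key, XORing both sides with pt gives key = pt ⊕ ciphertext.
byte 0:  73 xor  54 = 127
byte 1:  52 xor 241 = 197
byte 2: 177 xor 253 =  76
byte 3:  59 xor  89 =  98
byte 4: 217 xor 185 =  96
byte 5: 166 xor  15 = 169
byte 6:  10 xor   1 =  11
byte 7:  86 xor  65 =  23
byte 8:  54 xor 251 = 205
byte 9:  25 xor  51 =  42
byte 10: 207 xor 130 =  77

7f c5 4c 62 60 a9 0b 17 cd 2a 4d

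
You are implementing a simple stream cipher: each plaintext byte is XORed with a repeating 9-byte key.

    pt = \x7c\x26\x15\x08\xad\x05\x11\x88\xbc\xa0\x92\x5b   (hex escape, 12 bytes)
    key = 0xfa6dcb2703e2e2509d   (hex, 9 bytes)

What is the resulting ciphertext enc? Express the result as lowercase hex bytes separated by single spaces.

86 4b de 2f ae e7 f3 d8 21 5a ff 90

The 9-byte key repeats, so the effective keystream is fa 6d cb 27 03 e2 e2 50 9d fa 6d cb.
byte 0: 7c ^ fa = 86
byte 1: 26 ^ 6d = 4b
byte 2: 15 ^ cb = de
byte 3: 08 ^ 27 = 2f
byte 4: ad ^ 03 = ae
byte 5: 05 ^ e2 = e7
byte 6: 11 ^ e2 = f3
byte 7: 88 ^ 50 = d8
byte 8: bc ^ 9d = 21
byte 9: a0 ^ fa = 5a
byte 10: 92 ^ 6d = ff
byte 11: 5b ^ cb = 90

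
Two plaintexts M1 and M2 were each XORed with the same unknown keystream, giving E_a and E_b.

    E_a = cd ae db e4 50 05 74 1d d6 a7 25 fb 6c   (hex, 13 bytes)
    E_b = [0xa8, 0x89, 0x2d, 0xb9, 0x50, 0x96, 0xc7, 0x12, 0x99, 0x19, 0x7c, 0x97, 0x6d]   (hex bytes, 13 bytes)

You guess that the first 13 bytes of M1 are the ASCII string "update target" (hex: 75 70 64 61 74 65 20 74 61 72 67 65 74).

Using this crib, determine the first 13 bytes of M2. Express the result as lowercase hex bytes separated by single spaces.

10 57 92 3c 74 f6 93 7b 2e cc 3e 09 75

First, E_a ⊕ E_b = (M1 ⊕ K) ⊕ (M2 ⊕ K) = M1 ⊕ M2, so the key drops out. Then M2 = (M1 ⊕ M2) ⊕ M1 over the first 13 bytes.
byte 0: (cd ⊕ a8) ⊕ 75 = 65 ⊕ 75 = 10
byte 1: (ae ⊕ 89) ⊕ 70 = 27 ⊕ 70 = 57
byte 2: (db ⊕ 2d) ⊕ 64 = f6 ⊕ 64 = 92
byte 3: (e4 ⊕ b9) ⊕ 61 = 5d ⊕ 61 = 3c
byte 4: (50 ⊕ 50) ⊕ 74 = 00 ⊕ 74 = 74
byte 5: (05 ⊕ 96) ⊕ 65 = 93 ⊕ 65 = f6
byte 6: (74 ⊕ c7) ⊕ 20 = b3 ⊕ 20 = 93
byte 7: (1d ⊕ 12) ⊕ 74 = 0f ⊕ 74 = 7b
byte 8: (d6 ⊕ 99) ⊕ 61 = 4f ⊕ 61 = 2e
byte 9: (a7 ⊕ 19) ⊕ 72 = be ⊕ 72 = cc
byte 10: (25 ⊕ 7c) ⊕ 67 = 59 ⊕ 67 = 3e
byte 11: (fb ⊕ 97) ⊕ 65 = 6c ⊕ 65 = 09
byte 12: (6c ⊕ 6d) ⊕ 74 = 01 ⊕ 74 = 75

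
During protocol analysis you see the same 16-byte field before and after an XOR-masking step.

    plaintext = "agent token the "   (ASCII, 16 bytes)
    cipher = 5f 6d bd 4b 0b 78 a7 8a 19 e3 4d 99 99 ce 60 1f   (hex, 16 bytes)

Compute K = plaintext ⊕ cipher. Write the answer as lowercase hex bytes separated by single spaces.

3e 0a d8 25 7f 58 d3 e5 72 86 23 b9 ed a6 05 3f

Since cipher = plaintext ⊕ K, XORing both sides with plaintext gives K = plaintext ⊕ cipher.
 97 XOR  95 =  62
103 XOR 109 =  10
101 XOR 189 = 216
110 XOR  75 =  37
116 XOR  11 = 127
 32 XOR 120 =  88
116 XOR 167 = 211
111 XOR 138 = 229
107 XOR  25 = 114
101 XOR 227 = 134
110 XOR  77 =  35
 32 XOR 153 = 185
116 XOR 153 = 237
104 XOR 206 = 166
101 XOR  96 =   5
 32 XOR  31 =  63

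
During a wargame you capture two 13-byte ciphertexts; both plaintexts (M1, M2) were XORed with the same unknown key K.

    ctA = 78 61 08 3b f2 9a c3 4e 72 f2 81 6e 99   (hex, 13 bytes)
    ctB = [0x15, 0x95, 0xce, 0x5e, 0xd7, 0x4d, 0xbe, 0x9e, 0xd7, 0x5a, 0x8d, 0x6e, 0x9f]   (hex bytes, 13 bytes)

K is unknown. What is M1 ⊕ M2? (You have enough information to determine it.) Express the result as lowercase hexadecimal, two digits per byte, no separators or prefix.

6df4c66525d77dd0a5a80c0006

ctA ⊕ ctB = (M1 ⊕ K) ⊕ (M2 ⊕ K) = M1 ⊕ M2 — the shared key cancels under XOR.
78 ^ 15 = 6d
61 ^ 95 = f4
08 ^ ce = c6
3b ^ 5e = 65
f2 ^ d7 = 25
9a ^ 4d = d7
c3 ^ be = 7d
4e ^ 9e = d0
72 ^ d7 = a5
f2 ^ 5a = a8
81 ^ 8d = 0c
6e ^ 6e = 00
99 ^ 9f = 06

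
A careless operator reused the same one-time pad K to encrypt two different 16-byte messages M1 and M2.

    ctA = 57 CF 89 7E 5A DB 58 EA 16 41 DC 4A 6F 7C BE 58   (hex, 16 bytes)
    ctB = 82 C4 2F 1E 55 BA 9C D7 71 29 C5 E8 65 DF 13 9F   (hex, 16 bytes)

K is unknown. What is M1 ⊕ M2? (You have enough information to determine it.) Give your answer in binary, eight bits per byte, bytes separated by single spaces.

ctA ⊕ ctB = (M1 ⊕ K) ⊕ (M2 ⊕ K) = M1 ⊕ M2 — the shared key cancels under XOR.
01010111 xor 10000010 = 11010101
11001111 xor 11000100 = 00001011
10001001 xor 00101111 = 10100110
01111110 xor 00011110 = 01100000
01011010 xor 01010101 = 00001111
11011011 xor 10111010 = 01100001
01011000 xor 10011100 = 11000100
11101010 xor 11010111 = 00111101
00010110 xor 01110001 = 01100111
01000001 xor 00101001 = 01101000
11011100 xor 11000101 = 00011001
01001010 xor 11101000 = 10100010
01101111 xor 01100101 = 00001010
01111100 xor 11011111 = 10100011
10111110 xor 00010011 = 10101101
01011000 xor 10011111 = 11000111

11010101 00001011 10100110 01100000 00001111 01100001 11000100 00111101 01100111 01101000 00011001 10100010 00001010 10100011 10101101 11000111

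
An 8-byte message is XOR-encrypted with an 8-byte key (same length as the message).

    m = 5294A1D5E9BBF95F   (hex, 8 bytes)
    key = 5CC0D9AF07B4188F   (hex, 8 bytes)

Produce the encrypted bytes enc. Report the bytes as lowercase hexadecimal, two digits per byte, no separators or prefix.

52 XOR 5c = 0e
94 XOR c0 = 54
a1 XOR d9 = 78
d5 XOR af = 7a
e9 XOR 07 = ee
bb XOR b4 = 0f
f9 XOR 18 = e1
5f XOR 8f = d0

0e54787aee0fe1d0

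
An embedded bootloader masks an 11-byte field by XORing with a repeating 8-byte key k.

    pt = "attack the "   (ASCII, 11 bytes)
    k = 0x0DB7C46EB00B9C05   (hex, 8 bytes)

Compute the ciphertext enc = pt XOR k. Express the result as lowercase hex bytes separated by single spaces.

6c c3 b0 0f d3 60 bc 71 65 d2 e4

The 8-byte key repeats, so the effective keystream is 0d b7 c4 6e b0 0b 9c 05 0d b7 c4.
byte 0: 61 xor 0d = 6c
byte 1: 74 xor b7 = c3
byte 2: 74 xor c4 = b0
byte 3: 61 xor 6e = 0f
byte 4: 63 xor b0 = d3
byte 5: 6b xor 0b = 60
byte 6: 20 xor 9c = bc
byte 7: 74 xor 05 = 71
byte 8: 68 xor 0d = 65
byte 9: 65 xor b7 = d2
byte 10: 20 xor c4 = e4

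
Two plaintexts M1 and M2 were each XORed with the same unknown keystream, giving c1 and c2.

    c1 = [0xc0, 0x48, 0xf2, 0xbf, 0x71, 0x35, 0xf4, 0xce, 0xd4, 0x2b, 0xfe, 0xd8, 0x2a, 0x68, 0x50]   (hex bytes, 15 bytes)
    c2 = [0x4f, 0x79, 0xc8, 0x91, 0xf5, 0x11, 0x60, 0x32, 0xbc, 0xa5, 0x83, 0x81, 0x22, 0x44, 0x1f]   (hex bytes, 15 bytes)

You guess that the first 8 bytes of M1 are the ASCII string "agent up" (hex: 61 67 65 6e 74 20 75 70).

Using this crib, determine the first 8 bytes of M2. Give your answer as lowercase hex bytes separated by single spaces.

ee 56 5f 40 f0 04 e1 8c

First, c1 ⊕ c2 = (M1 ⊕ K) ⊕ (M2 ⊕ K) = M1 ⊕ M2, so the key drops out. Then M2 = (M1 ⊕ M2) ⊕ M1 over the first 8 bytes.
byte 0: (c0 xor 4f) xor 61 = 8f xor 61 = ee
byte 1: (48 xor 79) xor 67 = 31 xor 67 = 56
byte 2: (f2 xor c8) xor 65 = 3a xor 65 = 5f
byte 3: (bf xor 91) xor 6e = 2e xor 6e = 40
byte 4: (71 xor f5) xor 74 = 84 xor 74 = f0
byte 5: (35 xor 11) xor 20 = 24 xor 20 = 04
byte 6: (f4 xor 60) xor 75 = 94 xor 75 = e1
byte 7: (ce xor 32) xor 70 = fc xor 70 = 8c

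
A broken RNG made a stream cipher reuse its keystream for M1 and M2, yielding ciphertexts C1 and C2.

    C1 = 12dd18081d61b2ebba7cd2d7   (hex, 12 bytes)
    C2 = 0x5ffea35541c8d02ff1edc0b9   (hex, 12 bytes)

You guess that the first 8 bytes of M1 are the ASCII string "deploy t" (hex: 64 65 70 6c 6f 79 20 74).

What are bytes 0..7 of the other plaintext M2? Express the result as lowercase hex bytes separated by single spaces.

First, C1 ⊕ C2 = (M1 ⊕ K) ⊕ (M2 ⊕ K) = M1 ⊕ M2, so the key drops out. Then M2 = (M1 ⊕ M2) ⊕ M1 over the first 8 bytes.
byte 0: (12 ⊕ 5f) ⊕ 64 = 4d ⊕ 64 = 29
byte 1: (dd ⊕ fe) ⊕ 65 = 23 ⊕ 65 = 46
byte 2: (18 ⊕ a3) ⊕ 70 = bb ⊕ 70 = cb
byte 3: (08 ⊕ 55) ⊕ 6c = 5d ⊕ 6c = 31
byte 4: (1d ⊕ 41) ⊕ 6f = 5c ⊕ 6f = 33
byte 5: (61 ⊕ c8) ⊕ 79 = a9 ⊕ 79 = d0
byte 6: (b2 ⊕ d0) ⊕ 20 = 62 ⊕ 20 = 42
byte 7: (eb ⊕ 2f) ⊕ 74 = c4 ⊕ 74 = b0

29 46 cb 31 33 d0 42 b0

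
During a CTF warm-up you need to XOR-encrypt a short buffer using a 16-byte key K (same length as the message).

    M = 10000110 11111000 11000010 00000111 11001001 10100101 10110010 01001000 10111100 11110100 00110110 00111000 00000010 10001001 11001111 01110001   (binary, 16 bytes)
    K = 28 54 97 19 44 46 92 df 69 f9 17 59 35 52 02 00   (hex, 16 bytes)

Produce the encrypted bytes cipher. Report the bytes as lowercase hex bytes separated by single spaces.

XOR is its own inverse, so applying the key byte-wise gives the result directly.
byte 0: 134 ^  40 = 174
byte 1: 248 ^  84 = 172
byte 2: 194 ^ 151 =  85
byte 3:   7 ^  25 =  30
byte 4: 201 ^  68 = 141
byte 5: 165 ^  70 = 227
byte 6: 178 ^ 146 =  32
byte 7:  72 ^ 223 = 151
byte 8: 188 ^ 105 = 213
byte 9: 244 ^ 249 =  13
byte 10:  54 ^  23 =  33
byte 11:  56 ^  89 =  97
byte 12:   2 ^  53 =  55
byte 13: 137 ^  82 = 219
byte 14: 207 ^   2 = 205
byte 15: 113 ^   0 = 113

ae ac 55 1e 8d e3 20 97 d5 0d 21 61 37 db cd 71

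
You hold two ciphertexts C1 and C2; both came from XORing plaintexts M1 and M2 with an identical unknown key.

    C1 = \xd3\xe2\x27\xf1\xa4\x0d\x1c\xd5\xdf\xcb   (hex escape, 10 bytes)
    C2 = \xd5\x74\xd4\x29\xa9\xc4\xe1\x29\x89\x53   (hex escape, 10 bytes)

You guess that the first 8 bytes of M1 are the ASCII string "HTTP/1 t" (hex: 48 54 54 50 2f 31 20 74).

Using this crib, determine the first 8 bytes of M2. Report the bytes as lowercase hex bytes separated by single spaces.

4e c2 a7 88 22 f8 dd 88

First, C1 ⊕ C2 = (M1 ⊕ K) ⊕ (M2 ⊕ K) = M1 ⊕ M2, so the key drops out. Then M2 = (M1 ⊕ M2) ⊕ M1 over the first 8 bytes.
byte 0: (d3 XOR d5) XOR 48 = 06 XOR 48 = 4e
byte 1: (e2 XOR 74) XOR 54 = 96 XOR 54 = c2
byte 2: (27 XOR d4) XOR 54 = f3 XOR 54 = a7
byte 3: (f1 XOR 29) XOR 50 = d8 XOR 50 = 88
byte 4: (a4 XOR a9) XOR 2f = 0d XOR 2f = 22
byte 5: (0d XOR c4) XOR 31 = c9 XOR 31 = f8
byte 6: (1c XOR e1) XOR 20 = fd XOR 20 = dd
byte 7: (d5 XOR 29) XOR 74 = fc XOR 74 = 88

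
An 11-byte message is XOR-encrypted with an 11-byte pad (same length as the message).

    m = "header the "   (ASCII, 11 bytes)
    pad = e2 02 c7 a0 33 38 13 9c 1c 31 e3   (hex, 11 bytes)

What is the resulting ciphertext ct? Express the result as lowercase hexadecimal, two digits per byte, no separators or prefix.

XOR is its own inverse, so applying the key byte-wise gives the result directly.
byte 0: 68 ⊕ e2 = 8a
byte 1: 65 ⊕ 02 = 67
byte 2: 61 ⊕ c7 = a6
byte 3: 64 ⊕ a0 = c4
byte 4: 65 ⊕ 33 = 56
byte 5: 72 ⊕ 38 = 4a
byte 6: 20 ⊕ 13 = 33
byte 7: 74 ⊕ 9c = e8
byte 8: 68 ⊕ 1c = 74
byte 9: 65 ⊕ 31 = 54
byte 10: 20 ⊕ e3 = c3

8a67a6c4564a33e87454c3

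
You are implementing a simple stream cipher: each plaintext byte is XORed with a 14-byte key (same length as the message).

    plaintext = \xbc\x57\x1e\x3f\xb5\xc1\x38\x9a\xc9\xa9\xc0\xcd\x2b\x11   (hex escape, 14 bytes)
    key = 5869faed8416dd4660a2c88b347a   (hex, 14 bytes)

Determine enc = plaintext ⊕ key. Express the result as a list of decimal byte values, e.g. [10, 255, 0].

XOR is its own inverse, so applying the key byte-wise gives the result directly.
10111100 ^ 01011000 = 11100100
01010111 ^ 01101001 = 00111110
00011110 ^ 11111010 = 11100100
00111111 ^ 11101101 = 11010010
10110101 ^ 10000100 = 00110001
11000001 ^ 00010110 = 11010111
00111000 ^ 11011101 = 11100101
10011010 ^ 01000110 = 11011100
11001001 ^ 01100000 = 10101001
10101001 ^ 10100010 = 00001011
11000000 ^ 11001000 = 00001000
11001101 ^ 10001011 = 01000110
00101011 ^ 00110100 = 00011111
00010001 ^ 01111010 = 01101011

[228, 62, 228, 210, 49, 215, 229, 220, 169, 11, 8, 70, 31, 107]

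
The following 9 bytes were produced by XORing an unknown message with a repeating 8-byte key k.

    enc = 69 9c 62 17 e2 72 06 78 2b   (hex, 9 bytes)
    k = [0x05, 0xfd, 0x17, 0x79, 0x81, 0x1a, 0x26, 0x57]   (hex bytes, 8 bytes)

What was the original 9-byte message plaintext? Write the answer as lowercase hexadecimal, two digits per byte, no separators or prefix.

6c61756e6368202f2e

The 8-byte key repeats, so the effective keystream is 05 fd 17 79 81 1a 26 57 05.
byte 0: 69 XOR 05 = 6c
byte 1: 9c XOR fd = 61
byte 2: 62 XOR 17 = 75
byte 3: 17 XOR 79 = 6e
byte 4: e2 XOR 81 = 63
byte 5: 72 XOR 1a = 68
byte 6: 06 XOR 26 = 20
byte 7: 78 XOR 57 = 2f
byte 8: 2b XOR 05 = 2e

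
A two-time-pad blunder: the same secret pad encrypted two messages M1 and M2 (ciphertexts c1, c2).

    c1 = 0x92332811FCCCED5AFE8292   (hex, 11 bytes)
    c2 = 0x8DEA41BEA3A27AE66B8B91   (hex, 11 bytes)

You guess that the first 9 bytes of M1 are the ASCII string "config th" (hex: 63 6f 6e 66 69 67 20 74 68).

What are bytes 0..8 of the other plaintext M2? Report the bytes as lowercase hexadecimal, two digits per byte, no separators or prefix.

First, c1 ⊕ c2 = (M1 ⊕ K) ⊕ (M2 ⊕ K) = M1 ⊕ M2, so the key drops out. Then M2 = (M1 ⊕ M2) ⊕ M1 over the first 9 bytes.
byte 0: (92 ^ 8d) ^ 63 = 1f ^ 63 = 7c
byte 1: (33 ^ ea) ^ 6f = d9 ^ 6f = b6
byte 2: (28 ^ 41) ^ 6e = 69 ^ 6e = 07
byte 3: (11 ^ be) ^ 66 = af ^ 66 = c9
byte 4: (fc ^ a3) ^ 69 = 5f ^ 69 = 36
byte 5: (cc ^ a2) ^ 67 = 6e ^ 67 = 09
byte 6: (ed ^ 7a) ^ 20 = 97 ^ 20 = b7
byte 7: (5a ^ e6) ^ 74 = bc ^ 74 = c8
byte 8: (fe ^ 6b) ^ 68 = 95 ^ 68 = fd

7cb607c93609b7c8fd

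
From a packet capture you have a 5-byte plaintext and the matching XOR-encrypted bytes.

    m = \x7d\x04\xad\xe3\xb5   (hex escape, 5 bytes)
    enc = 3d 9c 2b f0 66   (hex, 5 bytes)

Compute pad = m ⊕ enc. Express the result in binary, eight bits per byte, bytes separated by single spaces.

Since enc = m ⊕ pad, XORing both sides with m gives pad = m ⊕ enc.
byte 0: 7d XOR 3d = 40
byte 1: 04 XOR 9c = 98
byte 2: ad XOR 2b = 86
byte 3: e3 XOR f0 = 13
byte 4: b5 XOR 66 = d3

01000000 10011000 10000110 00010011 11010011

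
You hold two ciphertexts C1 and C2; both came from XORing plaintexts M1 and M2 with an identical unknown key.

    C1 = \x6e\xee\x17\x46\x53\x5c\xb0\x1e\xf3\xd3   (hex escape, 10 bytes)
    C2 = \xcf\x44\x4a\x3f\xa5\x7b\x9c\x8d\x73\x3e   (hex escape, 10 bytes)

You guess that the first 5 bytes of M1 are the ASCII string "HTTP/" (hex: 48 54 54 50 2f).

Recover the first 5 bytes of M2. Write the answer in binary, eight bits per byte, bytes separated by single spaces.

First, C1 ⊕ C2 = (M1 ⊕ K) ⊕ (M2 ⊕ K) = M1 ⊕ M2, so the key drops out. Then M2 = (M1 ⊕ M2) ⊕ M1 over the first 5 bytes.
byte 0: (6e XOR cf) XOR 48 = a1 XOR 48 = e9
byte 1: (ee XOR 44) XOR 54 = aa XOR 54 = fe
byte 2: (17 XOR 4a) XOR 54 = 5d XOR 54 = 09
byte 3: (46 XOR 3f) XOR 50 = 79 XOR 50 = 29
byte 4: (53 XOR a5) XOR 2f = f6 XOR 2f = d9

11101001 11111110 00001001 00101001 11011001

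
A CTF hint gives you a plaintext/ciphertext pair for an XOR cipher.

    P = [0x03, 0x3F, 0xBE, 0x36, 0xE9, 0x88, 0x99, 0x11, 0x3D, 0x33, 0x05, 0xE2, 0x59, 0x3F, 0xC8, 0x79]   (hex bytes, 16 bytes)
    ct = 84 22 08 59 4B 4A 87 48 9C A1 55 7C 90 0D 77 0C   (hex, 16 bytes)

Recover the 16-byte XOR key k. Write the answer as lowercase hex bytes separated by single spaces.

87 1d b6 6f a2 c2 1e 59 a1 92 50 9e c9 32 bf 75

Since ct = P ⊕ k, XORing both sides with P gives k = P ⊕ ct.
00000011 ⊕ 10000100 = 10000111
00111111 ⊕ 00100010 = 00011101
10111110 ⊕ 00001000 = 10110110
00110110 ⊕ 01011001 = 01101111
11101001 ⊕ 01001011 = 10100010
10001000 ⊕ 01001010 = 11000010
10011001 ⊕ 10000111 = 00011110
00010001 ⊕ 01001000 = 01011001
00111101 ⊕ 10011100 = 10100001
00110011 ⊕ 10100001 = 10010010
00000101 ⊕ 01010101 = 01010000
11100010 ⊕ 01111100 = 10011110
01011001 ⊕ 10010000 = 11001001
00111111 ⊕ 00001101 = 00110010
11001000 ⊕ 01110111 = 10111111
01111001 ⊕ 00001100 = 01110101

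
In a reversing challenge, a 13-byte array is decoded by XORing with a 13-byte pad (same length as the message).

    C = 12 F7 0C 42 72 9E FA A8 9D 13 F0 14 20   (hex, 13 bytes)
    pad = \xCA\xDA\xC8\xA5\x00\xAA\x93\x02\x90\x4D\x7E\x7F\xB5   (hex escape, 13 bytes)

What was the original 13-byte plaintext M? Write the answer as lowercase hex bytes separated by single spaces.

d8 2d c4 e7 72 34 69 aa 0d 5e 8e 6b 95

XOR is its own inverse, so applying the key byte-wise gives the result directly.
00010010 XOR 11001010 = 11011000
11110111 XOR 11011010 = 00101101
00001100 XOR 11001000 = 11000100
01000010 XOR 10100101 = 11100111
01110010 XOR 00000000 = 01110010
10011110 XOR 10101010 = 00110100
11111010 XOR 10010011 = 01101001
10101000 XOR 00000010 = 10101010
10011101 XOR 10010000 = 00001101
00010011 XOR 01001101 = 01011110
11110000 XOR 01111110 = 10001110
00010100 XOR 01111111 = 01101011
00100000 XOR 10110101 = 10010101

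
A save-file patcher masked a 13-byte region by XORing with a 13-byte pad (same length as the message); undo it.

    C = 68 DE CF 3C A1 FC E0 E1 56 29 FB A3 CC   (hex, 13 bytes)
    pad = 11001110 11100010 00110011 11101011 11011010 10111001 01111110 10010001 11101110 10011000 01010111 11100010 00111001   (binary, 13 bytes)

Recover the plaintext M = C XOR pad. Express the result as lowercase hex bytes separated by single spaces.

XOR is its own inverse, so applying the key byte-wise gives the result directly.
byte 0: 104 xor 206 = 166
byte 1: 222 xor 226 =  60
byte 2: 207 xor  51 = 252
byte 3:  60 xor 235 = 215
byte 4: 161 xor 218 = 123
byte 5: 252 xor 185 =  69
byte 6: 224 xor 126 = 158
byte 7: 225 xor 145 = 112
byte 8:  86 xor 238 = 184
byte 9:  41 xor 152 = 177
byte 10: 251 xor  87 = 172
byte 11: 163 xor 226 =  65
byte 12: 204 xor  57 = 245

a6 3c fc d7 7b 45 9e 70 b8 b1 ac 41 f5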